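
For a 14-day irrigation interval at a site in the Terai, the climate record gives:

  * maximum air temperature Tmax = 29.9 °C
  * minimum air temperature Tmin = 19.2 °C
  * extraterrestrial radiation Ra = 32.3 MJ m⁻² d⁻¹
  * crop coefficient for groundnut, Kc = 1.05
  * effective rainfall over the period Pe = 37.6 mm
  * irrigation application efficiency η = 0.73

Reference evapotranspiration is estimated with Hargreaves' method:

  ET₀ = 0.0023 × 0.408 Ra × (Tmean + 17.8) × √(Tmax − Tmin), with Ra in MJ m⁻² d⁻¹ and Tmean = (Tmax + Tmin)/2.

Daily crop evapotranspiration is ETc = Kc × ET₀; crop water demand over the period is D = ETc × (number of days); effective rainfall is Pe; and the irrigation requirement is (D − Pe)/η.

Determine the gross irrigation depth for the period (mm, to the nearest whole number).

33 mm

Tmean = (29.9 + 19.2)/2 = 24.55 °C
0.408 Ra = 0.408 × 32.3 = 13.1784 mm/d equivalent
ET₀ = 0.0023 × 13.1784 × (24.55 + 17.8) × √10.7 = 0.0023 × 13.1784 × 42.35 × 3.2711 = 4.1989 mm/d
ETc = Kc × ET₀ = 1.05 × 4.1989 = 4.4088 mm/d
Crop demand D = ETc × 14 d = 4.4088 × 14 = 61.723 mm
D − Pe = 61.723 − 37.6 = 24.123 mm
Gross irrigation = 24.123 / 0.73 = 33.045 mm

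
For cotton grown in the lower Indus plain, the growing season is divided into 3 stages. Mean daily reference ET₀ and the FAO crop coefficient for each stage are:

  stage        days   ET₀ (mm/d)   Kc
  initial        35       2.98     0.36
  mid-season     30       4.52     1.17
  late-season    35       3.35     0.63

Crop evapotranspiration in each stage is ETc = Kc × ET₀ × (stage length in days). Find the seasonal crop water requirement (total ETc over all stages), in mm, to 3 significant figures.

270 mm

initial: 0.36 × 2.98 × 35 = 37.55 mm
mid-season: 1.17 × 4.52 × 30 = 158.65 mm
late-season: 0.63 × 3.35 × 35 = 73.87 mm
Seasonal total = 270.07 mm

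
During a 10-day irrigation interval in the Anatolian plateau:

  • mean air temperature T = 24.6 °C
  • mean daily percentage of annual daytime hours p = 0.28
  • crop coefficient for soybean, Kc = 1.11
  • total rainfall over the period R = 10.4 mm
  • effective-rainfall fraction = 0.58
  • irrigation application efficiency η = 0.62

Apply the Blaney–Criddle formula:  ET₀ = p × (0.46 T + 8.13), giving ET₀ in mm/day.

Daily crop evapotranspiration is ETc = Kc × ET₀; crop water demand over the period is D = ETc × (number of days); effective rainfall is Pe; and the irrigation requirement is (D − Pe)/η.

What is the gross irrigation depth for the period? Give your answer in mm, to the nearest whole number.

ET₀ = 0.28 × (0.46 × 24.6 + 8.13) = 0.28 × 19.446 = 5.4449 mm/d
ETc = Kc × ET₀ = 1.11 × 5.4449 = 6.0438 mm/d
Crop demand D = ETc × 10 d = 6.0438 × 10 = 60.438 mm
Pe = 0.58 × 10.4 = 6.032 mm
D − Pe = 60.438 − 6.032 = 54.406 mm
Gross irrigation = 54.406 / 0.62 = 87.752 mm

88 mm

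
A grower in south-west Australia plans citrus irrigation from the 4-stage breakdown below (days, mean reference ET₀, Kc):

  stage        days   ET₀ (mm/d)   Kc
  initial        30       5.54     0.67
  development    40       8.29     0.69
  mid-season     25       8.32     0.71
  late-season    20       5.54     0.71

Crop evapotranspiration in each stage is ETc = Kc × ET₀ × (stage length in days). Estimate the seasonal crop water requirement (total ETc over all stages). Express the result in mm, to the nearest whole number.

567 mm

initial: 0.67 × 5.54 × 30 = 111.35 mm
development: 0.69 × 8.29 × 40 = 228.80 mm
mid-season: 0.71 × 8.32 × 25 = 147.68 mm
late-season: 0.71 × 5.54 × 20 = 78.67 mm
Seasonal total = 566.50 mm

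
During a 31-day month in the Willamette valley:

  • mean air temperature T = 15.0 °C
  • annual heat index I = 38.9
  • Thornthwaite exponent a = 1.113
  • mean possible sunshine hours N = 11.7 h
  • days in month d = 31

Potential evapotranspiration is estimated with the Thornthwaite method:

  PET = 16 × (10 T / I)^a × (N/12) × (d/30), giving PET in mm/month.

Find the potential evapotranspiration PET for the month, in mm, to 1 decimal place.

10T/I = 10 × 15.0 / 38.9 = 3.8560
(10T/I)^a = 3.8560^1.113 = 4.4913
Uncorrected PET = 16 × 4.4913 = 71.861 mm
Correction = (N/12)(d/30) = (11.7/12)(31/30) = 1.0075
PET = 71.861 × 1.0075 = 72.400 mm/month

72.4 mm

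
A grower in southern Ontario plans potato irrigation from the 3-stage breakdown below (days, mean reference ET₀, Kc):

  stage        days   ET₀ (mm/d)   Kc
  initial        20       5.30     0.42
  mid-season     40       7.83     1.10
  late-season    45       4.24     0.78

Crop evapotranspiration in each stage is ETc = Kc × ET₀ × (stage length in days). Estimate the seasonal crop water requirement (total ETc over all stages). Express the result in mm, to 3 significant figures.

initial: 0.42 × 5.30 × 20 = 44.52 mm
mid-season: 1.10 × 7.83 × 40 = 344.52 mm
late-season: 0.78 × 4.24 × 45 = 148.82 mm
Seasonal total = 537.86 mm

538 mm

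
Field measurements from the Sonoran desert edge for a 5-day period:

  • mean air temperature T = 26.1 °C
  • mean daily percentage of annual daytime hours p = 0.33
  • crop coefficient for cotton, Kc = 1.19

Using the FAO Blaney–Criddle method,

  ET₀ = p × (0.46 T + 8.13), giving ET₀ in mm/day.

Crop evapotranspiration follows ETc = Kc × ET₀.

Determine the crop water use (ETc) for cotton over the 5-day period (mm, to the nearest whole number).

40 mm

ET₀ = 0.33 × (0.46 × 26.1 + 8.13) = 0.33 × 20.136 = 6.6449 mm/d
ETc = Kc × ET₀ = 1.19 × 6.6449 = 7.9074 mm/d
Over 5 days: 7.9074 × 5 = 39.537 mm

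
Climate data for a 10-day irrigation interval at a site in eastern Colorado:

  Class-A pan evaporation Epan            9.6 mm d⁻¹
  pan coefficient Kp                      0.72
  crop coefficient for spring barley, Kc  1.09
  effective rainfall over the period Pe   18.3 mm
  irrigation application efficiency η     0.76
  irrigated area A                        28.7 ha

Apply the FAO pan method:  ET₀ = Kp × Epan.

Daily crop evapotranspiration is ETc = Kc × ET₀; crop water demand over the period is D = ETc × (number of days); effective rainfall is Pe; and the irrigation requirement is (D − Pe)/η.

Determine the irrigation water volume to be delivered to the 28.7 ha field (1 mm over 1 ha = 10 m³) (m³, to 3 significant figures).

ET₀ = 0.72 × 9.6 = 6.9120 mm/d
ETc = Kc × ET₀ = 1.09 × 6.9120 = 7.5341 mm/d
Crop demand D = ETc × 10 d = 7.5341 × 10 = 75.341 mm
D − Pe = 75.341 − 18.3 = 57.041 mm
Gross irrigation = 57.041 / 0.76 = 75.054 mm
Volume = 75.054 mm × 28.7 ha × 10 = 21540.5 m³

21500 m³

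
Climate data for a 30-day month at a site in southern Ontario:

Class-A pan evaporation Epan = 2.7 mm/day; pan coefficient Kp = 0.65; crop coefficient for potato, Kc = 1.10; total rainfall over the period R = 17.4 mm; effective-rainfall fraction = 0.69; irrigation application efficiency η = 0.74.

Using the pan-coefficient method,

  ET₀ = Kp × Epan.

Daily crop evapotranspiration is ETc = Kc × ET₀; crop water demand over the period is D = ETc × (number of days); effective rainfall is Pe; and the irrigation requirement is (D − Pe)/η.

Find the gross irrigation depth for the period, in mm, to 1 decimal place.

ET₀ = 0.65 × 2.7 = 1.7550 mm/d
ETc = Kc × ET₀ = 1.10 × 1.7550 = 1.9305 mm/d
Crop demand D = ETc × 30 d = 1.9305 × 30 = 57.915 mm
Pe = 0.69 × 17.4 = 12.006 mm
D − Pe = 57.915 − 12.006 = 45.909 mm
Gross irrigation = 45.909 / 0.74 = 62.039 mm

62.0 mm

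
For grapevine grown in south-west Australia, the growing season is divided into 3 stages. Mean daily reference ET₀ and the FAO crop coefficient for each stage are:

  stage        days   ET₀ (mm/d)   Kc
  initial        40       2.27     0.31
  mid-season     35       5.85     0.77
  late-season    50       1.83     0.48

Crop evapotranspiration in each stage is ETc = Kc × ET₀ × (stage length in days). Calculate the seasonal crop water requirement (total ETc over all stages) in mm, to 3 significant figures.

230 mm

initial: 0.31 × 2.27 × 40 = 28.15 mm
mid-season: 0.77 × 5.85 × 35 = 157.66 mm
late-season: 0.48 × 1.83 × 50 = 43.92 mm
Seasonal total = 229.73 mm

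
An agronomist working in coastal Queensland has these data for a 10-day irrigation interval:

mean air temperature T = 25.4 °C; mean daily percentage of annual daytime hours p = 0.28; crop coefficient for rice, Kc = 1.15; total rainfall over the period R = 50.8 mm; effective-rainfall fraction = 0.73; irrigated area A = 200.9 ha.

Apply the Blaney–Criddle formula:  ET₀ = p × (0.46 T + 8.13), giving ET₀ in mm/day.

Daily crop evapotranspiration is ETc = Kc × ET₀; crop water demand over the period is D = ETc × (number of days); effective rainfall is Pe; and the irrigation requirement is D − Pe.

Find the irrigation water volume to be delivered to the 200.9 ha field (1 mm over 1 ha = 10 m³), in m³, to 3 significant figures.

ET₀ = 0.28 × (0.46 × 25.4 + 8.13) = 0.28 × 19.814 = 5.5479 mm/d
ETc = Kc × ET₀ = 1.15 × 5.5479 = 6.3801 mm/d
Crop demand D = ETc × 10 d = 6.3801 × 10 = 63.801 mm
Pe = 0.73 × 50.8 = 37.084 mm
D − Pe = 63.801 − 37.084 = 26.717 mm
Volume = 26.717 mm × 200.9 ha × 10 = 53674.5 m³

53700 m³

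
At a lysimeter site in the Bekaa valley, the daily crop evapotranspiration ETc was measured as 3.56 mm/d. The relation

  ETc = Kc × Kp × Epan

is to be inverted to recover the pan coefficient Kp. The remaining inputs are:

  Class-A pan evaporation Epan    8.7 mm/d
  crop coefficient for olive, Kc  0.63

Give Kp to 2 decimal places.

0.65

ETc = Kc × Kp × Epan  ⇒  Kp = ETc / (Kc × Epan)
Kp = 3.56 / (0.63 × 8.7) = 3.56 / 5.481 = 0.6495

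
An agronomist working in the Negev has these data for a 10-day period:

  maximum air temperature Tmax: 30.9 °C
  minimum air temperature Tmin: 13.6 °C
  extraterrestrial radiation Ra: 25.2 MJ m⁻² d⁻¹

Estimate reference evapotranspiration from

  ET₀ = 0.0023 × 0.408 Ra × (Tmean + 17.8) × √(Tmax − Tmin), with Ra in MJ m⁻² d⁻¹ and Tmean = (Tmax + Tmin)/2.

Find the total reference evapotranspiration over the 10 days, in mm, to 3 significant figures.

39.4 mm

Tmean = (30.9 + 13.6)/2 = 22.25 °C
0.408 Ra = 0.408 × 25.2 = 10.2816 mm/d equivalent
ET₀ = 0.0023 × 10.2816 × (22.25 + 17.8) × √17.3 = 0.0023 × 10.2816 × 40.05 × 4.1593 = 3.9392 mm/d
Over 10 days: 3.9392 × 10 = 39.392 mm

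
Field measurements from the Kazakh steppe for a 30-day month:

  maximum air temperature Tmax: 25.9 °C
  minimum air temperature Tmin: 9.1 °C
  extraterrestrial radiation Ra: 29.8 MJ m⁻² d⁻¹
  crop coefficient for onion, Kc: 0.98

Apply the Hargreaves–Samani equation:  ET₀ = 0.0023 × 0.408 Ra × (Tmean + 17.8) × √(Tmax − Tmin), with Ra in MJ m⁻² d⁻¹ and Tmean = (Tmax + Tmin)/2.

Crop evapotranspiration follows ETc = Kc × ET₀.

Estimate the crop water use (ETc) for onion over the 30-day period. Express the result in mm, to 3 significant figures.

Tmean = (25.9 + 9.1)/2 = 17.50 °C
0.408 Ra = 0.408 × 29.8 = 12.1584 mm/d equivalent
ET₀ = 0.0023 × 12.1584 × (17.50 + 17.8) × √16.8 = 0.0023 × 12.1584 × 35.30 × 4.0988 = 4.0461 mm/d
ETc = Kc × ET₀ = 0.98 × 4.0461 = 3.9652 mm/d
Over 30 days: 3.9652 × 30 = 118.956 mm

119 mm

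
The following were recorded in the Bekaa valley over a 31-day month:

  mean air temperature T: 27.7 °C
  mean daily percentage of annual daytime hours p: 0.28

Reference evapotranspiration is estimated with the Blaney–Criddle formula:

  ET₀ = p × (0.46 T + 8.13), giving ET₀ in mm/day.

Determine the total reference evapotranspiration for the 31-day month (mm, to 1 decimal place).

181.2 mm

ET₀ = 0.28 × (0.46 × 27.7 + 8.13) = 0.28 × 20.872 = 5.8442 mm/d
Monthly total = 5.8442 × 31 = 181.170 mm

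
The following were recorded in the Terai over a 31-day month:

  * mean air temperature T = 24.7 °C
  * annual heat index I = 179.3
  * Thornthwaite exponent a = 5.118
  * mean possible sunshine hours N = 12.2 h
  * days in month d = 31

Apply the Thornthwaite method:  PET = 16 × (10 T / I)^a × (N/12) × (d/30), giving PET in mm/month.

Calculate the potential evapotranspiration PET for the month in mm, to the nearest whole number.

10T/I = 10 × 24.7 / 179.3 = 1.3776
(10T/I)^a = 1.3776^5.118 = 5.1527
Uncorrected PET = 16 × 5.1527 = 82.443 mm
Correction = (N/12)(d/30) = (12.2/12)(31/30) = 1.0506
PET = 82.443 × 1.0506 = 86.615 mm/month

87 mm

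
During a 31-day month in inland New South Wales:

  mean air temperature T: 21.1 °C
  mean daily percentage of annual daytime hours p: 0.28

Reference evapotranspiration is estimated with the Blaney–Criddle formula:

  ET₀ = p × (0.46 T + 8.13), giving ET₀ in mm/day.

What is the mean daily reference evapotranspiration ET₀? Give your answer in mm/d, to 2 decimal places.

ET₀ = 0.28 × (0.46 × 21.1 + 8.13) = 0.28 × 17.836 = 4.9941 mm/d

4.99 mm/d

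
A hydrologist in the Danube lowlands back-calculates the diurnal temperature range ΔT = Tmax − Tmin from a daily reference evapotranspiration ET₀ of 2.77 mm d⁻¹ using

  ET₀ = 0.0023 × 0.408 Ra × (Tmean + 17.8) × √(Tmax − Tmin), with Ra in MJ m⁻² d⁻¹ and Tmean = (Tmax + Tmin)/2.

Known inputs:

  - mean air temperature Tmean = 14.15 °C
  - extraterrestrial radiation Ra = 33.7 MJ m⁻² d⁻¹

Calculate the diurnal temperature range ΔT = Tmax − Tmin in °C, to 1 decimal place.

7.5 °C

√ΔT = ET₀ / [0.0023 × 0.408 × Ra × (Tmean+17.8)] = 2.77 / (0.0023 × 13.7496 × 31.95) = 2.7415
ΔT = 2.7415² = 7.516 °C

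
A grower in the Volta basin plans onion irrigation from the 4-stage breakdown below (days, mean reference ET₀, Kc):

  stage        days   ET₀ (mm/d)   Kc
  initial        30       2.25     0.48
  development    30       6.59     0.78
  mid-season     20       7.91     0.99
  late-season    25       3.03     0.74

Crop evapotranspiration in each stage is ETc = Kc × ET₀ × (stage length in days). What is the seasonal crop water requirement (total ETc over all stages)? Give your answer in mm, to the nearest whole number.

initial: 0.48 × 2.25 × 30 = 32.40 mm
development: 0.78 × 6.59 × 30 = 154.21 mm
mid-season: 0.99 × 7.91 × 20 = 156.62 mm
late-season: 0.74 × 3.03 × 25 = 56.06 mm
Seasonal total = 399.29 mm

399 mm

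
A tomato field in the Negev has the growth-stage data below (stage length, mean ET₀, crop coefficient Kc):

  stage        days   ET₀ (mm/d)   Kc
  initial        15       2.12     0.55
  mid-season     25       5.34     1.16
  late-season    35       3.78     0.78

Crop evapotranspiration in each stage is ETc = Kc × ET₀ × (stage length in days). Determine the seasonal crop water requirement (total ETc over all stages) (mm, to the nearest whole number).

initial: 0.55 × 2.12 × 15 = 17.49 mm
mid-season: 1.16 × 5.34 × 25 = 154.86 mm
late-season: 0.78 × 3.78 × 35 = 103.19 mm
Seasonal total = 275.54 mm

276 mm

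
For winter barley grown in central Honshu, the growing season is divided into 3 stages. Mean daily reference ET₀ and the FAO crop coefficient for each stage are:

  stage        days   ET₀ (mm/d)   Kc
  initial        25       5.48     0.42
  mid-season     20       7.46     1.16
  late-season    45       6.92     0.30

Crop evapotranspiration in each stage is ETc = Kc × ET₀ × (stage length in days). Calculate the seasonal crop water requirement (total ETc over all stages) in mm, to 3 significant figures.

324 mm

initial: 0.42 × 5.48 × 25 = 57.54 mm
mid-season: 1.16 × 7.46 × 20 = 173.07 mm
late-season: 0.30 × 6.92 × 45 = 93.42 mm
Seasonal total = 324.03 mm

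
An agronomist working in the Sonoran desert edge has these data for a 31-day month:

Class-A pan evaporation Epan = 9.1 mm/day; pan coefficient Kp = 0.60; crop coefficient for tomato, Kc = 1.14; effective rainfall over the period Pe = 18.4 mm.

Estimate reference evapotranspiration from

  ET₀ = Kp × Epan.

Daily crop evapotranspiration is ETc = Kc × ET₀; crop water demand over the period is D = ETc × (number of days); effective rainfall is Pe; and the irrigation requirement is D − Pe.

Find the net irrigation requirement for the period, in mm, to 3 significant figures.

ET₀ = 0.60 × 9.1 = 5.4600 mm/d
ETc = Kc × ET₀ = 1.14 × 5.4600 = 6.2244 mm/d
Crop demand D = ETc × 31 d = 6.2244 × 31 = 192.956 mm
D − Pe = 192.956 − 18.4 = 174.556 mm

175 mm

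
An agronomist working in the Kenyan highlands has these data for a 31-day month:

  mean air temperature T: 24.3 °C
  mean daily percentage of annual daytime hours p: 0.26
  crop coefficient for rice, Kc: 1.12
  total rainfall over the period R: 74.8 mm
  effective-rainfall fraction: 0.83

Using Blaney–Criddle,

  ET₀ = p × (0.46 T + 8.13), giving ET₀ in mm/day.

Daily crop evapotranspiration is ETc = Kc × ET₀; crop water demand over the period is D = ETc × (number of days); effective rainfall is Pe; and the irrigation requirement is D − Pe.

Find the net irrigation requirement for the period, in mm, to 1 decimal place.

112.2 mm

ET₀ = 0.26 × (0.46 × 24.3 + 8.13) = 0.26 × 19.308 = 5.0201 mm/d
ETc = Kc × ET₀ = 1.12 × 5.0201 = 5.6225 mm/d
Crop demand D = ETc × 31 d = 5.6225 × 31 = 174.298 mm
Pe = 0.83 × 74.8 = 62.084 mm
D − Pe = 174.298 − 62.084 = 112.214 mm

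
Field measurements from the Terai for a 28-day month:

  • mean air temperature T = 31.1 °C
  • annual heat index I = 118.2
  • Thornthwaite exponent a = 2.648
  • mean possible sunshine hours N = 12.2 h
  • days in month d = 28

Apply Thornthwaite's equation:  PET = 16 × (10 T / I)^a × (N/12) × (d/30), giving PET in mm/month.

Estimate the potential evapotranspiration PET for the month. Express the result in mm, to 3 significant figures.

197 mm

10T/I = 10 × 31.1 / 118.2 = 2.6311
(10T/I)^a = 2.6311^2.648 = 12.9576
Uncorrected PET = 16 × 12.9576 = 207.322 mm
Correction = (N/12)(d/30) = (12.2/12)(28/30) = 0.9489
PET = 207.322 × 0.9489 = 196.728 mm/month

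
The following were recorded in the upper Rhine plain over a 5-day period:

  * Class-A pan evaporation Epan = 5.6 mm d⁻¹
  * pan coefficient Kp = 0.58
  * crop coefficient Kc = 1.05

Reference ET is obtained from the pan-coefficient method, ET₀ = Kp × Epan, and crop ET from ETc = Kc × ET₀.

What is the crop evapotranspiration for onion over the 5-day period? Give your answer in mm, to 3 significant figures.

ET₀ = 0.58 × 5.6 = 3.2480 mm/d
ETc = Kc × ET₀ = 1.05 × 3.2480 = 3.4104 mm/d
Over 5 days: 3.4104 × 5 = 17.052 mm

17.1 mm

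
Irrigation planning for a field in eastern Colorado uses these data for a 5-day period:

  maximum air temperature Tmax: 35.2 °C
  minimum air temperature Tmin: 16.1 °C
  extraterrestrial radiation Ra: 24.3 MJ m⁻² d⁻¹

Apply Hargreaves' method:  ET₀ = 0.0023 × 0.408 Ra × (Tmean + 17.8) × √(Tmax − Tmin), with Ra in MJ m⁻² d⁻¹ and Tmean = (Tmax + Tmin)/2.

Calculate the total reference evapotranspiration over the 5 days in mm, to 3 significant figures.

Tmean = (35.2 + 16.1)/2 = 25.65 °C
0.408 Ra = 0.408 × 24.3 = 9.9144 mm/d equivalent
ET₀ = 0.0023 × 9.9144 × (25.65 + 17.8) × √19.1 = 0.0023 × 9.9144 × 43.45 × 4.3704 = 4.3302 mm/d
Over 5 days: 4.3302 × 5 = 21.651 mm

21.7 mm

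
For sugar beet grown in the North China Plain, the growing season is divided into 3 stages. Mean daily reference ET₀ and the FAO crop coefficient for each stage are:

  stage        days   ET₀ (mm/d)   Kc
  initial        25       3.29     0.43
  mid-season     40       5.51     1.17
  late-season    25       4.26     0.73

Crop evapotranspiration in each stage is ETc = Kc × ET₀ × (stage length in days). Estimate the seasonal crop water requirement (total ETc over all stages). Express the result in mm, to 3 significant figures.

initial: 0.43 × 3.29 × 25 = 35.37 mm
mid-season: 1.17 × 5.51 × 40 = 257.87 mm
late-season: 0.73 × 4.26 × 25 = 77.75 mm
Seasonal total = 370.99 mm

371 mm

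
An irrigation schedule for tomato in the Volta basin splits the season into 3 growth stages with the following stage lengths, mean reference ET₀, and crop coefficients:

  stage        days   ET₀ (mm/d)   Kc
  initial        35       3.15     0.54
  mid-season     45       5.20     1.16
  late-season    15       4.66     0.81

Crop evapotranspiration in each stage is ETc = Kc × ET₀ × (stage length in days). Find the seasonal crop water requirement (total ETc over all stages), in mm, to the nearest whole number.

initial: 0.54 × 3.15 × 35 = 59.54 mm
mid-season: 1.16 × 5.20 × 45 = 271.44 mm
late-season: 0.81 × 4.66 × 15 = 56.62 mm
Seasonal total = 387.60 mm

388 mm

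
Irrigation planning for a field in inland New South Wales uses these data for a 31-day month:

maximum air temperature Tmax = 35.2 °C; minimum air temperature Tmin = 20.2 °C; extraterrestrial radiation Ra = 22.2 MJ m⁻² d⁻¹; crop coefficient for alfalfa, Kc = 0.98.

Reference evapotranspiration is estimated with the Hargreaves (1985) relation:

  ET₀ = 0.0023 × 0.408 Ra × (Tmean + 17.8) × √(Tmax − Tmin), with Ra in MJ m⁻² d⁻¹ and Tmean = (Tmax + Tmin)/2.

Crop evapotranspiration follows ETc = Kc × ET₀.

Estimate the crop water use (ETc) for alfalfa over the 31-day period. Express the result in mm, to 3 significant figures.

Tmean = (35.2 + 20.2)/2 = 27.70 °C
0.408 Ra = 0.408 × 22.2 = 9.0576 mm/d equivalent
ET₀ = 0.0023 × 9.0576 × (27.70 + 17.8) × √15.0 = 0.0023 × 9.0576 × 45.50 × 3.8730 = 3.6711 mm/d
ETc = Kc × ET₀ = 0.98 × 3.6711 = 3.5977 mm/d
Over 31 days: 3.5977 × 31 = 111.529 mm

112 mm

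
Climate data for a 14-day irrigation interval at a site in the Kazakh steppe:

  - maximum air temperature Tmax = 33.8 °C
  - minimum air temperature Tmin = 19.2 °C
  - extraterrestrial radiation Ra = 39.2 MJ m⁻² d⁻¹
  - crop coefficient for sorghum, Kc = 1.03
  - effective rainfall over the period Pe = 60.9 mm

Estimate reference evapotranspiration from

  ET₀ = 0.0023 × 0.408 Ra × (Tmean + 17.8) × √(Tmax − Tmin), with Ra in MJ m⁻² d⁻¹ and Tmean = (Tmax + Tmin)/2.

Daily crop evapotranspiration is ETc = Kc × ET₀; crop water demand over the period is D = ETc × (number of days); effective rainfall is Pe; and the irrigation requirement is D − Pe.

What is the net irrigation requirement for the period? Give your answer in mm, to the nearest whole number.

29 mm

Tmean = (33.8 + 19.2)/2 = 26.50 °C
0.408 Ra = 0.408 × 39.2 = 15.9936 mm/d equivalent
ET₀ = 0.0023 × 15.9936 × (26.50 + 17.8) × √14.6 = 0.0023 × 15.9936 × 44.30 × 3.8210 = 6.2267 mm/d
ETc = Kc × ET₀ = 1.03 × 6.2267 = 6.4135 mm/d
Crop demand D = ETc × 14 d = 6.4135 × 14 = 89.789 mm
D − Pe = 89.789 − 60.9 = 28.889 mm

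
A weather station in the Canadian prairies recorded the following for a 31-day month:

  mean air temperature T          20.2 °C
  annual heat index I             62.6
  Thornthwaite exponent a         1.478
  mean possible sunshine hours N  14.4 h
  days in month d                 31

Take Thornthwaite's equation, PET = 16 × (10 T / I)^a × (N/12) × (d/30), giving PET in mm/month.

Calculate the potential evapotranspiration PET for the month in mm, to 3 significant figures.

112 mm

10T/I = 10 × 20.2 / 62.6 = 3.2268
(10T/I)^a = 3.2268^1.478 = 5.6489
Uncorrected PET = 16 × 5.6489 = 90.382 mm
Correction = (N/12)(d/30) = (14.4/12)(31/30) = 1.2400
PET = 90.382 × 1.2400 = 112.074 mm/month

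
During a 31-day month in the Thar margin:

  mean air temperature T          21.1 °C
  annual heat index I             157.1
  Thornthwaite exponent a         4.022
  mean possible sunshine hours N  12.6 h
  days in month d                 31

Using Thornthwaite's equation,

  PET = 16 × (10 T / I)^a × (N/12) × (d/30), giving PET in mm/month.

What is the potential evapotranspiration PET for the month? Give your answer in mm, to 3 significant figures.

10T/I = 10 × 21.1 / 157.1 = 1.3431
(10T/I)^a = 1.3431^4.022 = 3.2753
Uncorrected PET = 16 × 3.2753 = 52.405 mm
Correction = (N/12)(d/30) = (12.6/12)(31/30) = 1.0850
PET = 52.405 × 1.0850 = 56.859 mm/month

56.9 mm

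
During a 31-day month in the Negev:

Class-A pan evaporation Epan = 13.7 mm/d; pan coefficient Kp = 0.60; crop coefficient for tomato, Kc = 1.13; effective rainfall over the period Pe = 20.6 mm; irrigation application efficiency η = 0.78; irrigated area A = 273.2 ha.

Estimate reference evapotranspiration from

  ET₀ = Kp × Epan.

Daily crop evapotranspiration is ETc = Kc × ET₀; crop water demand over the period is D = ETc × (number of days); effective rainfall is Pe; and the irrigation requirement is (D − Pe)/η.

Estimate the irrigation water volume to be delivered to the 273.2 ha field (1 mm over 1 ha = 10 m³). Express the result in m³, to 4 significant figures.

ET₀ = 0.60 × 13.7 = 8.2200 mm/d
ETc = Kc × ET₀ = 1.13 × 8.2200 = 9.2886 mm/d
Crop demand D = ETc × 31 d = 9.2886 × 31 = 287.947 mm
D − Pe = 287.947 − 20.6 = 267.347 mm
Gross irrigation = 267.347 / 0.78 = 342.753 mm
Volume = 342.753 mm × 273.2 ha × 10 = 936401.2 m³

936400 m³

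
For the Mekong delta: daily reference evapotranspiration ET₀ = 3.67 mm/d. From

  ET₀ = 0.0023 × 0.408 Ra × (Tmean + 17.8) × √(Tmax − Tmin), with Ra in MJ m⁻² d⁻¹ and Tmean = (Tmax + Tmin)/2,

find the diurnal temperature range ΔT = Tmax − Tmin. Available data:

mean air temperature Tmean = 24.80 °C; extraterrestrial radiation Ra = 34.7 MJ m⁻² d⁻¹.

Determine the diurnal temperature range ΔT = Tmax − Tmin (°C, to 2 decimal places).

√ΔT = ET₀ / [0.0023 × 0.408 × Ra × (Tmean+17.8)] = 3.67 / (0.0023 × 14.1576 × 42.60) = 2.6457
ΔT = 2.6457² = 7.000 °C

7.00 °C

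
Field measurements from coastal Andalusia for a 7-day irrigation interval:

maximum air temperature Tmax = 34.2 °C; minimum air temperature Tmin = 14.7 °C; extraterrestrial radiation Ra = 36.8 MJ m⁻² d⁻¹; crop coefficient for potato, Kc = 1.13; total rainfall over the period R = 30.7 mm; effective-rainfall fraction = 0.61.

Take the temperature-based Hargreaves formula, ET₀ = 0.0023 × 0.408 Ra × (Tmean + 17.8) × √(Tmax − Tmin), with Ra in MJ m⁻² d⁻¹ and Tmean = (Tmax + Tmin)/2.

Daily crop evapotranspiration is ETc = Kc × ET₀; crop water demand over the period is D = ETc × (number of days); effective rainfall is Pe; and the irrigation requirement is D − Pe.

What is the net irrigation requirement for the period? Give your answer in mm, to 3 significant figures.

Tmean = (34.2 + 14.7)/2 = 24.45 °C
0.408 Ra = 0.408 × 36.8 = 15.0144 mm/d equivalent
ET₀ = 0.0023 × 15.0144 × (24.45 + 17.8) × √19.5 = 0.0023 × 15.0144 × 42.25 × 4.4159 = 6.4429 mm/d
ETc = Kc × ET₀ = 1.13 × 6.4429 = 7.2805 mm/d
Crop demand D = ETc × 7 d = 7.2805 × 7 = 50.964 mm
Pe = 0.61 × 30.7 = 18.727 mm
D − Pe = 50.964 − 18.727 = 32.237 mm

32.2 mm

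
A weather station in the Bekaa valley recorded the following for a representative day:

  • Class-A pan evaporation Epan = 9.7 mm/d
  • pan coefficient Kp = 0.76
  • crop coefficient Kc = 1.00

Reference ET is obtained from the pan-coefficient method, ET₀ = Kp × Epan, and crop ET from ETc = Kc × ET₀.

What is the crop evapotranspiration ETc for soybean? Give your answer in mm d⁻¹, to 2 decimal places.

ET₀ = 0.76 × 9.7 = 7.3720 mm/d
ETc = Kc × ET₀ = 1.00 × 7.3720 = 7.3720 mm/d

7.37 mm d⁻¹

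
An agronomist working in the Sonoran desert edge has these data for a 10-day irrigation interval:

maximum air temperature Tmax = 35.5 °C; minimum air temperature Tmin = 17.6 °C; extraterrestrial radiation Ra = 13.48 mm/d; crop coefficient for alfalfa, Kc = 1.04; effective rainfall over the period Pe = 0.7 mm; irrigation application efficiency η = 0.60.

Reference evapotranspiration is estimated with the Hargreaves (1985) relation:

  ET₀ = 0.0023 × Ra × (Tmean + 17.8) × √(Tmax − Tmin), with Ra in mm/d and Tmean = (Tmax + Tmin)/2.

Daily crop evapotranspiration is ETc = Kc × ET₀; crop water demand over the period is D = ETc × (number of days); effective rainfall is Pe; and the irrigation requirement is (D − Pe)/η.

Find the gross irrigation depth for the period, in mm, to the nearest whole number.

100 mm

Tmean = (35.5 + 17.6)/2 = 26.55 °C
ET₀ = 0.0023 × 13.48 × (26.55 + 17.8) × √17.9 = 0.0023 × 13.48 × 44.35 × 4.2308 = 5.8175 mm/d
ETc = Kc × ET₀ = 1.04 × 5.8175 = 6.0502 mm/d
Crop demand D = ETc × 10 d = 6.0502 × 10 = 60.502 mm
D − Pe = 60.502 − 0.7 = 59.802 mm
Gross irrigation = 59.802 / 0.60 = 99.670 mm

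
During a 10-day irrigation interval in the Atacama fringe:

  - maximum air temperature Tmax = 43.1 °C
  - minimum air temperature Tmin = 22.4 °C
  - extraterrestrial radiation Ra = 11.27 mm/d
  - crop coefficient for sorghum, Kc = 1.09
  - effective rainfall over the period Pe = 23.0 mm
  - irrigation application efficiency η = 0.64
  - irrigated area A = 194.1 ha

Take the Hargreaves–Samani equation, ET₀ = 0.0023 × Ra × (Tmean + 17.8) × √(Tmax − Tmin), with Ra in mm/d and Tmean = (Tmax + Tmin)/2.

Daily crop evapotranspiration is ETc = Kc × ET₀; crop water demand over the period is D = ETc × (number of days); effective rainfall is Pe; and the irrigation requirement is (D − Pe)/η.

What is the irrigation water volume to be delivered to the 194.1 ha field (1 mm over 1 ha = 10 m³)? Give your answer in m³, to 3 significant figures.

Tmean = (43.1 + 22.4)/2 = 32.75 °C
ET₀ = 0.0023 × 11.27 × (32.75 + 17.8) × √20.7 = 0.0023 × 11.27 × 50.55 × 4.5497 = 5.9615 mm/d
ETc = Kc × ET₀ = 1.09 × 5.9615 = 6.4980 mm/d
Crop demand D = ETc × 10 d = 6.4980 × 10 = 64.980 mm
D − Pe = 64.980 − 23.0 = 41.980 mm
Gross irrigation = 41.980 / 0.64 = 65.594 mm
Volume = 65.594 mm × 194.1 ha × 10 = 127318.0 m³

127000 m³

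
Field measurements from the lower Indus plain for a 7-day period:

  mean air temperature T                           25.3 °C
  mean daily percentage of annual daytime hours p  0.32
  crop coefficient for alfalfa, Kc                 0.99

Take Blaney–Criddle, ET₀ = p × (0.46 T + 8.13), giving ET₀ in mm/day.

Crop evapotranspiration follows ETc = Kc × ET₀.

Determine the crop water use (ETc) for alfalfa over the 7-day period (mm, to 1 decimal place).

43.8 mm

ET₀ = 0.32 × (0.46 × 25.3 + 8.13) = 0.32 × 19.768 = 6.3258 mm/d
ETc = Kc × ET₀ = 0.99 × 6.3258 = 6.2625 mm/d
Over 7 days: 6.2625 × 7 = 43.838 mm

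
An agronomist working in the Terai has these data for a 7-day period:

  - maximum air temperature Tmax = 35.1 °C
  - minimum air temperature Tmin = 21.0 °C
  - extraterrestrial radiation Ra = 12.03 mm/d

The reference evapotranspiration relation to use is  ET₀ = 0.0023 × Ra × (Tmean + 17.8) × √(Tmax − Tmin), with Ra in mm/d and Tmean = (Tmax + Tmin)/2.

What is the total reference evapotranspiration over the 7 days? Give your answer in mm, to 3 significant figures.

33.3 mm

Tmean = (35.1 + 21.0)/2 = 28.05 °C
ET₀ = 0.0023 × 12.03 × (28.05 + 17.8) × √14.1 = 0.0023 × 12.03 × 45.85 × 3.7550 = 4.7637 mm/d
Over 7 days: 4.7637 × 7 = 33.346 mm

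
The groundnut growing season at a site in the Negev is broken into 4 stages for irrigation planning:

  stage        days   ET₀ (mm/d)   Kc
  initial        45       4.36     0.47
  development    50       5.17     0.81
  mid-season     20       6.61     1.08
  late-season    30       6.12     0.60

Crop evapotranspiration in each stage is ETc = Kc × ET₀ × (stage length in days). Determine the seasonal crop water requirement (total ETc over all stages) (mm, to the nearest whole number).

initial: 0.47 × 4.36 × 45 = 92.21 mm
development: 0.81 × 5.17 × 50 = 209.39 mm
mid-season: 1.08 × 6.61 × 20 = 142.78 mm
late-season: 0.60 × 6.12 × 30 = 110.16 mm
Seasonal total = 554.54 mm

555 mm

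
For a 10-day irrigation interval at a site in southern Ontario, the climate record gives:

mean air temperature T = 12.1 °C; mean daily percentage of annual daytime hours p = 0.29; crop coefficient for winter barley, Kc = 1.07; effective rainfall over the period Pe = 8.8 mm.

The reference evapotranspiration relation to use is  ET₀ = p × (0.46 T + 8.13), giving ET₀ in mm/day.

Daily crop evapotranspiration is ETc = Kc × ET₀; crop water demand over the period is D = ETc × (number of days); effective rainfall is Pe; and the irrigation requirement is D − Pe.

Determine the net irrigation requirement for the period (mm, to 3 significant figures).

33.7 mm

ET₀ = 0.29 × (0.46 × 12.1 + 8.13) = 0.29 × 13.696 = 3.9718 mm/d
ETc = Kc × ET₀ = 1.07 × 3.9718 = 4.2498 mm/d
Crop demand D = ETc × 10 d = 4.2498 × 10 = 42.498 mm
D − Pe = 42.498 − 8.8 = 33.698 mm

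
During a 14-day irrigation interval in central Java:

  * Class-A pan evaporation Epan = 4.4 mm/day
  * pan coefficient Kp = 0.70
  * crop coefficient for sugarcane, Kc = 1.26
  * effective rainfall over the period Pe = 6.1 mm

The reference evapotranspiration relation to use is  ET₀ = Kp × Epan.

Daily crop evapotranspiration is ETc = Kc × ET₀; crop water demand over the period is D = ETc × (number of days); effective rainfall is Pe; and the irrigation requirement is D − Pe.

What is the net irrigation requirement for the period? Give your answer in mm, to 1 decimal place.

ET₀ = 0.70 × 4.4 = 3.0800 mm/d
ETc = Kc × ET₀ = 1.26 × 3.0800 = 3.8808 mm/d
Crop demand D = ETc × 14 d = 3.8808 × 14 = 54.331 mm
D − Pe = 54.331 − 6.1 = 48.231 mm

48.2 mm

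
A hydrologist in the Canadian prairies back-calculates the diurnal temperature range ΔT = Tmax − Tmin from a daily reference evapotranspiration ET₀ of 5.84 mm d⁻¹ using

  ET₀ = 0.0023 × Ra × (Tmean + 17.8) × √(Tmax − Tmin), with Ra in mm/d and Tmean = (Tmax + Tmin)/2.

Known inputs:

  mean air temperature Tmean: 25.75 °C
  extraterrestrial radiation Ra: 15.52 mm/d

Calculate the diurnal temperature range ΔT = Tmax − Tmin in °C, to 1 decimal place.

√ΔT = ET₀ / [0.0023 × Ra × (Tmean+17.8)] = 5.84 / (0.0023 × 15.52 × 43.55) = 3.7567
ΔT = 3.7567² = 14.113 °C

14.1 °C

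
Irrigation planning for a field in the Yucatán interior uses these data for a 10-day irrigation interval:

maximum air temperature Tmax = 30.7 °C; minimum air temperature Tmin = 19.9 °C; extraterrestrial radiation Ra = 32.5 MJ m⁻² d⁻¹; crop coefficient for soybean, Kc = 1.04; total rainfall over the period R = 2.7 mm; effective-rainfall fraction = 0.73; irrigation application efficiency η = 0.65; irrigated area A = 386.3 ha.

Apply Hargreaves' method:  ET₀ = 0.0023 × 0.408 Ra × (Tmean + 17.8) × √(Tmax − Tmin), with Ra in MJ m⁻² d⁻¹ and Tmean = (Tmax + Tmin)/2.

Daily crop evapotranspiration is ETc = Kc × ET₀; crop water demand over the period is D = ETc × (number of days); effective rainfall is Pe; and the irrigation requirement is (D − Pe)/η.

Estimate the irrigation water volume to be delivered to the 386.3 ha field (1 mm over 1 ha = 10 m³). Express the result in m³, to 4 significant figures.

Tmean = (30.7 + 19.9)/2 = 25.30 °C
0.408 Ra = 0.408 × 32.5 = 13.2600 mm/d equivalent
ET₀ = 0.0023 × 13.2600 × (25.30 + 17.8) × √10.8 = 0.0023 × 13.2600 × 43.10 × 3.2863 = 4.3197 mm/d
ETc = Kc × ET₀ = 1.04 × 4.3197 = 4.4925 mm/d
Crop demand D = ETc × 10 d = 4.4925 × 10 = 44.925 mm
Pe = 0.73 × 2.7 = 1.971 mm
D − Pe = 44.925 − 1.971 = 42.954 mm
Gross irrigation = 42.954 / 0.65 = 66.083 mm
Volume = 66.083 mm × 386.3 ha × 10 = 255278.6 m³

255300 m³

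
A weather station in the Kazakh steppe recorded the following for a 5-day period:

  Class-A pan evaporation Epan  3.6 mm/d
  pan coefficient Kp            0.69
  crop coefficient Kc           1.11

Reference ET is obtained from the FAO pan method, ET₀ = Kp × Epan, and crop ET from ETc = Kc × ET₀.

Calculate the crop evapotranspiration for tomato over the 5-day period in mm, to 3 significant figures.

ET₀ = 0.69 × 3.6 = 2.4840 mm/d
ETc = Kc × ET₀ = 1.11 × 2.4840 = 2.7572 mm/d
Over 5 days: 2.7572 × 5 = 13.786 mm

13.8 mm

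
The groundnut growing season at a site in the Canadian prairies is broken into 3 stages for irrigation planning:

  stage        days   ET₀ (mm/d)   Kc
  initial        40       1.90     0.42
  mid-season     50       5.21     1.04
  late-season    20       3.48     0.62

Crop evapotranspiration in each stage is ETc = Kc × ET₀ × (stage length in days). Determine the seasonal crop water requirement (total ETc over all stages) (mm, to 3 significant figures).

346 mm

initial: 0.42 × 1.90 × 40 = 31.92 mm
mid-season: 1.04 × 5.21 × 50 = 270.92 mm
late-season: 0.62 × 3.48 × 20 = 43.15 mm
Seasonal total = 345.99 mm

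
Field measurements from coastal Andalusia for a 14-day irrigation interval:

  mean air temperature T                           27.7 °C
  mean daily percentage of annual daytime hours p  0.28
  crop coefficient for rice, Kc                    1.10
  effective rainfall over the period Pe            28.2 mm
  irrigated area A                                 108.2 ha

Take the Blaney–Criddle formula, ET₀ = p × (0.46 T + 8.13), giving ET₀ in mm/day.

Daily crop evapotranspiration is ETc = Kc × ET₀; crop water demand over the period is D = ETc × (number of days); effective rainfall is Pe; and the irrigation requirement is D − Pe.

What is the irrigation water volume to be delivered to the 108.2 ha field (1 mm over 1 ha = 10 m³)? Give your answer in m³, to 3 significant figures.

66900 m³

ET₀ = 0.28 × (0.46 × 27.7 + 8.13) = 0.28 × 20.872 = 5.8442 mm/d
ETc = Kc × ET₀ = 1.10 × 5.8442 = 6.4286 mm/d
Crop demand D = ETc × 14 d = 6.4286 × 14 = 90.000 mm
D − Pe = 90.000 − 28.2 = 61.800 mm
Volume = 61.800 mm × 108.2 ha × 10 = 66867.6 m³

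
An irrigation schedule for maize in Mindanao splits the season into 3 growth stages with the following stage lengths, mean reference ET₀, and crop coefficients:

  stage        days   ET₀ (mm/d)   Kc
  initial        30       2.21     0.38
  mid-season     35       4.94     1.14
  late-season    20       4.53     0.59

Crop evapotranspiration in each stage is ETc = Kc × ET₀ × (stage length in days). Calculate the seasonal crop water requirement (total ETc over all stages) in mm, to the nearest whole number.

initial: 0.38 × 2.21 × 30 = 25.19 mm
mid-season: 1.14 × 4.94 × 35 = 197.11 mm
late-season: 0.59 × 4.53 × 20 = 53.45 mm
Seasonal total = 275.75 mm

276 mm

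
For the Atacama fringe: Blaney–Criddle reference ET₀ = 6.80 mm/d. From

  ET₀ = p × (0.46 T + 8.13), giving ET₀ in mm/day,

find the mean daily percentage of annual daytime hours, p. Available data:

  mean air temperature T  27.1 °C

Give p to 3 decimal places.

0.330

p = ET₀ / (0.46 T + 8.13) = 6.80 / (0.46 × 27.1 + 8.13) = 6.80 / 20.596 = 0.3302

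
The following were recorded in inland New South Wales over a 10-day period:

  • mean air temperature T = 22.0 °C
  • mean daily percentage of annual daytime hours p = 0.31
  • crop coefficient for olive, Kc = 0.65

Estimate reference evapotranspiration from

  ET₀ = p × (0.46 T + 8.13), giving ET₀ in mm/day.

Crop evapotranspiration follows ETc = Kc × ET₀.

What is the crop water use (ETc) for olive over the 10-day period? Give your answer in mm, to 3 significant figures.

36.8 mm

ET₀ = 0.31 × (0.46 × 22.0 + 8.13) = 0.31 × 18.250 = 5.6575 mm/d
ETc = Kc × ET₀ = 0.65 × 5.6575 = 3.6774 mm/d
Over 10 days: 3.6774 × 10 = 36.774 mm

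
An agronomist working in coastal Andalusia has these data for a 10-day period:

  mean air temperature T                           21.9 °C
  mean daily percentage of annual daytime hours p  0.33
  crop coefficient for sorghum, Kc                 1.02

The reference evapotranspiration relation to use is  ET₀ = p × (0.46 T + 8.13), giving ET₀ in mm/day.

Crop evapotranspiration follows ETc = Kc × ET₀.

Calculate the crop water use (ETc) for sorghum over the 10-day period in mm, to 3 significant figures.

ET₀ = 0.33 × (0.46 × 21.9 + 8.13) = 0.33 × 18.204 = 6.0073 mm/d
ETc = Kc × ET₀ = 1.02 × 6.0073 = 6.1274 mm/d
Over 10 days: 6.1274 × 10 = 61.274 mm

61.3 mm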